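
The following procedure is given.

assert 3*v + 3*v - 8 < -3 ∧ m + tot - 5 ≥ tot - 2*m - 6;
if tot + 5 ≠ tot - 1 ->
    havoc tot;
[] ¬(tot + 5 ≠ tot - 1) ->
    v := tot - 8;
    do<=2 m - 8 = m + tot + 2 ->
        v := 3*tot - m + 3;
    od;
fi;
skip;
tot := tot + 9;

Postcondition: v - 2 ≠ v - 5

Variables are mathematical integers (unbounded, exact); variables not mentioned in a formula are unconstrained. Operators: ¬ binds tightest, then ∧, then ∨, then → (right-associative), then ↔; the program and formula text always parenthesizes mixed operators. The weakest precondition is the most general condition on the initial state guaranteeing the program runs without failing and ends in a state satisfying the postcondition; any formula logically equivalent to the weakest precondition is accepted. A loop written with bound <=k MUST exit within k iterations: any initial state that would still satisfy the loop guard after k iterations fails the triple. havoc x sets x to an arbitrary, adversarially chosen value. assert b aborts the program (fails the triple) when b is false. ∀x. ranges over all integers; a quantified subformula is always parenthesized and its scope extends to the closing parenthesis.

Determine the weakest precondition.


Working backward. After the program, the postcondition v - 2 ≠ v - 5 must hold; in canonical form it is true.
Before tot := tot + 9: true
Before skip: true
Then branch requires true; else branch requires tot = -10 → (tot = -10 → (¬(tot = -10))).
Before the if: true
Before assert 3*v + 3*v - 8 < -3 ∧ m + tot - 5 ≥ tot - 2*m - 6: 6*v < 5 ∧ 3*m ≥ -1
Answer: WP = 6*v < 5 ∧ 3*m ≥ -1


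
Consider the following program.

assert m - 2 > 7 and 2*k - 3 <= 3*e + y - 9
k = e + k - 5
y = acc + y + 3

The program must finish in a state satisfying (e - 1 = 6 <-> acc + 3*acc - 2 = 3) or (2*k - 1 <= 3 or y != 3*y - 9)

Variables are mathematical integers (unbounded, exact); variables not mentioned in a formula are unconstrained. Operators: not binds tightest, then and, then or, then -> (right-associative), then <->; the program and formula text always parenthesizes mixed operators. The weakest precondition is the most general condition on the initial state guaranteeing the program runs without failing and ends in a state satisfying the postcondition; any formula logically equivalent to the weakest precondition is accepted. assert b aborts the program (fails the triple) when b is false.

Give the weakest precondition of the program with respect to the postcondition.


Working backward. After the program, the postcondition (e - 1 = 6 <-> acc + 3*acc - 2 = 3) or (2*k - 1 <= 3 or y != 3*y - 9) must hold; in canonical form it is (e = 7 <-> 4*acc = 5) or 2*k <= 4 or 2*y != 9.
Before y := acc + y + 3: (e = 7 <-> 4*acc = 5) or 2*k <= 4 or 2*acc + 2*y != 3
Before k := e + k - 5: (e = 7 <-> 4*acc = 5) or 2*e + 2*k <= 14 or 2*acc + 2*y != 3
Before assert m - 2 > 7 and 2*k - 3 <= 3*e + y - 9: m > 9 and 2*k <= 3*e + y - 6 and ((e = 7 <-> 4*acc = 5) or 2*e + 2*k <= 14 or 2*acc + 2*y != 3)
Answer: WP = m > 9 and 2*k <= 3*e + y - 6 and ((e = 7 <-> 4*acc = 5) or 2*e + 2*k <= 14 or 2*acc + 2*y != 3)


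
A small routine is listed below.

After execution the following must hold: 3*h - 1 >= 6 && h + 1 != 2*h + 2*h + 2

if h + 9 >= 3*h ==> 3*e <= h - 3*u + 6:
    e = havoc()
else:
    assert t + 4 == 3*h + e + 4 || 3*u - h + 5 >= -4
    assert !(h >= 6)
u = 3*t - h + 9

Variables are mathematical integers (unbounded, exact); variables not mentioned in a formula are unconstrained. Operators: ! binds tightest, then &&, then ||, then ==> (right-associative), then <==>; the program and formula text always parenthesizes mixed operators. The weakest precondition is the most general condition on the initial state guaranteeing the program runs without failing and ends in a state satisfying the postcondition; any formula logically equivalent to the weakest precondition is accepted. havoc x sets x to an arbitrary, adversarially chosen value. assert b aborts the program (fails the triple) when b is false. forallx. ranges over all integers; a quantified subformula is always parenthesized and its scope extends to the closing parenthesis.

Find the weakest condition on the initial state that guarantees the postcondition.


Working backward. After the program, the postcondition 3*h - 1 >= 6 && h + 1 != 2*h + 2*h + 2 must hold; in canonical form it is 3*h >= 7 && 3*h != -1.
Before u := 3*t - h + 9: 3*h >= 7 && 3*h != -1
Then branch requires 3*h >= 7 && 3*h != -1; else branch requires (t == e + 3*h || 3*u >= h - 9) && (!(h >= 6)) && 3*h >= 7 && 3*h != -1.
Before the if: ((2*h <= 9 ==> 3*e + 3*u <= h + 6) ==> (3*h >= 7 && 3*h != -1)) && ((!(2*h <= 9 ==> 3*e + 3*u <= h + 6)) ==> ((t == e + 3*h || 3*u >= h - 9) && (!(h >= 6)) && 3*h >= 7 && 3*h != -1))
Answer: WP = ((2*h <= 9 ==> 3*e + 3*u <= h + 6) ==> (3*h >= 7 && 3*h != -1)) && ((!(2*h <= 9 ==> 3*e + 3*u <= h + 6)) ==> ((t == e + 3*h || 3*u >= h - 9) && (!(h >= 6)) && 3*h >= 7 && 3*h != -1))


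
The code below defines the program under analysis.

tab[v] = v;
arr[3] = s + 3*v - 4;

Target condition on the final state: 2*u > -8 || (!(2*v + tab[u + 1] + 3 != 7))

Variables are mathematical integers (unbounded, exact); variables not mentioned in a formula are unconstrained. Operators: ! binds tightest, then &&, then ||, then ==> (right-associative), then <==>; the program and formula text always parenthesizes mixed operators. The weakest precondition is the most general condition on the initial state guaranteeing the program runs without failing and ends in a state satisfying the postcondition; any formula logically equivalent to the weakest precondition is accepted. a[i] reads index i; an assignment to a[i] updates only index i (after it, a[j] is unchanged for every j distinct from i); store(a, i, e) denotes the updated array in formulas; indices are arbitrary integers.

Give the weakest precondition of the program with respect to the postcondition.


Working backward. After the program, the postcondition 2*u > -8 || (!(2*v + tab[u + 1] + 3 != 7)) must hold; in canonical form it is 2*u > -8 || (!(tab[u + 1] + 2*v != 4)).
Before arr[3] := s + 3*v - 4: 2*u > -8 || (!(tab[u + 1] + 2*v != 4))
Before tab[v] := v: 2*u > -8 || (!(store(tab, v, v)[u + 1] + 2*v != 4))
Answer: WP = 2*u > -8 || (!(store(tab, v, v)[u + 1] + 2*v != 4))


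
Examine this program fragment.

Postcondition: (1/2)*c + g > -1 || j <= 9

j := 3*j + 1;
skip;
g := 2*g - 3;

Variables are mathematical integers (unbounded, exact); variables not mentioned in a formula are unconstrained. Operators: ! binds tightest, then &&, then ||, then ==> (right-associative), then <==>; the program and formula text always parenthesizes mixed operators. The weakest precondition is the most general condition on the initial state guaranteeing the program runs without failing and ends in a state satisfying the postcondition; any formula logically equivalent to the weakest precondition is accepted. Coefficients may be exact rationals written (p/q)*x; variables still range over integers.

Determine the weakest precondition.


Working backward. After the program, (1/2)*c + g > -1 || j <= 9 must hold.
Before g := 2*g - 3: (1/2)*c + 2*g > 2 || j <= 9
Before skip: (1/2)*c + 2*g > 2 || j <= 9
Before j := 3*j + 1: (1/2)*c + 2*g > 2 || 3*j <= 8
Answer: WP = (1/2)*c + 2*g > 2 || 3*j <= 8


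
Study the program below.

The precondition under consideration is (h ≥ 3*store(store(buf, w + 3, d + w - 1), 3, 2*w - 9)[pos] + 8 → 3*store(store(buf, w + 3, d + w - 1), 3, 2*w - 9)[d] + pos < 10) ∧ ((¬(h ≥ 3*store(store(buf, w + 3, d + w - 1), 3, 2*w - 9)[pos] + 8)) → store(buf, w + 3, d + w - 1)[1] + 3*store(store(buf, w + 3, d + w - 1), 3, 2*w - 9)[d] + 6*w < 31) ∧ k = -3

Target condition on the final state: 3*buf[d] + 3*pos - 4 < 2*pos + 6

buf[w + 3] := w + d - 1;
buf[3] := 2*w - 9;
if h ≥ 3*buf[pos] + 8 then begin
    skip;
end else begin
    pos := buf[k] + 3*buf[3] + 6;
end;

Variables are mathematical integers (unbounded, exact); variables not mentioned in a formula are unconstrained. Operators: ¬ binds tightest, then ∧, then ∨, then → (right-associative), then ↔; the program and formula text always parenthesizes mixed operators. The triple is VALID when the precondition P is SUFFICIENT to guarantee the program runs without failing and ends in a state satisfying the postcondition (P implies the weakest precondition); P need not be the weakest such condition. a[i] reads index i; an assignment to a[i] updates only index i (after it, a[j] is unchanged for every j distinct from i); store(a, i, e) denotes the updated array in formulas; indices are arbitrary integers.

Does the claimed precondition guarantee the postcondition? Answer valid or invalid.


Working backward. After the program, the postcondition 3*buf[d] + 3*pos - 4 < 2*pos + 6 must hold; in canonical form it is 3*buf[d] + pos < 10.
Then branch requires 3*buf[d] + pos < 10; else branch requires 3*buf[3] + 3*buf[d] + buf[k] < 4.
Before the if: (h ≥ 3*buf[pos] + 8 → 3*buf[d] + pos < 10) ∧ ((¬(h ≥ 3*buf[pos] + 8)) → 3*buf[3] + 3*buf[d] + buf[k] < 4)
Before buf[3] := 2*w - 9: (h ≥ 3*store(buf, 3, 2*w - 9)[pos] + 8 → 3*store(buf, 3, 2*w - 9)[d] + pos < 10) ∧ ((¬(h ≥ 3*store(buf, 3, 2*w - 9)[pos] + 8)) → 3*store(buf, 3, 2*w - 9)[d] + store(buf, 3, 2*w - 9)[k] + 6*w < 31)
Before buf[w + 3] := w + d - 1: (h ≥ 3*store(store(buf, w + 3, d + w - 1), 3, 2*w - 9)[pos] + 8 → 3*store(store(buf, w + 3, d + w - 1), 3, 2*w - 9)[d] + pos < 10) ∧ ((¬(h ≥ 3*store(store(buf, w + 3, d + w - 1), 3, 2*w - 9)[pos] + 8)) → 3*store(store(buf, w + 3, d + w - 1), 3, 2*w - 9)[d] + store(store(buf, w + 3, d + w - 1), 3, 2*w - 9)[k] + 6*w < 31)
The weakest precondition is (h ≥ 3*store(store(buf, w + 3, d + w - 1), 3, 2*w - 9)[pos] + 8 → 3*store(store(buf, w + 3, d + w - 1), 3, 2*w - 9)[d] + pos < 10) ∧ ((¬(h ≥ 3*store(store(buf, w + 3, d + w - 1), 3, 2*w - 9)[pos] + 8)) → 3*store(store(buf, w + 3, d + w - 1), 3, 2*w - 9)[d] + store(store(buf, w + 3, d + w - 1), 3, 2*w - 9)[k] + 6*w < 31).
Check whether (h ≥ 3*store(store(buf, w + 3, d + w - 1), 3, 2*w - 9)[pos] + 8 → 3*store(store(buf, w + 3, d + w - 1), 3, 2*w - 9)[d] + pos < 10) ∧ ((¬(h ≥ 3*store(store(buf, w + 3, d + w - 1), 3, 2*w - 9)[pos] + 8)) → store(buf, w + 3, d + w - 1)[1] + 3*store(store(buf, w + 3, d + w - 1), 3, 2*w - 9)[d] + 6*w < 31) ∧ k = -3 implies it.
Countermodel: at the initial state buf = {[-4] = 2, [-3] = 73, [0] = 2, [1] = -30152, [3] = 2, [6520] = 0, elsewhere 2}, d = 6520, h = 13, k = -3, pos = 0, w = -7, the precondition holds but the weakest precondition fails.
Answer: invalid


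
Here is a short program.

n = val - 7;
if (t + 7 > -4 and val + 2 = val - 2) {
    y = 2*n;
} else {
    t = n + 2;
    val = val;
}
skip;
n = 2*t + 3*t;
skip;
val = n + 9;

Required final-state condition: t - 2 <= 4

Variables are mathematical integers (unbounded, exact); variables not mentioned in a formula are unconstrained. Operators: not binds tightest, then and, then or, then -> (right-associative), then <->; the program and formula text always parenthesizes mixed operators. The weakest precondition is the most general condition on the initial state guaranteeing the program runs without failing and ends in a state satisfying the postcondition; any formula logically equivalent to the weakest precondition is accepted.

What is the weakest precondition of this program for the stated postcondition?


Working backward. After the program, the postcondition t - 2 <= 4 must hold; in canonical form it is t <= 6.
Before val := n + 9: t <= 6
Before skip: t <= 6
Before n := 2*t + 3*t: t <= 6
Before skip: t <= 6
Then branch requires t <= 6; else branch requires n <= 4.
Before the if: n <= 4
Before n := val - 7: val <= 11
Answer: WP = val <= 11


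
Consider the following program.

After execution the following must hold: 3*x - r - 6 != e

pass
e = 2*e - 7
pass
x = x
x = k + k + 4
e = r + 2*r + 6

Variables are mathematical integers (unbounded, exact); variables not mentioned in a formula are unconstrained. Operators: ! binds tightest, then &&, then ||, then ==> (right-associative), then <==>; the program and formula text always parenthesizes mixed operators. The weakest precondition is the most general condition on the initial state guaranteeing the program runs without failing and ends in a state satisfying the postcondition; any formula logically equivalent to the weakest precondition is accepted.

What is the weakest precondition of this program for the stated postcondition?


Working backward. After the program, the postcondition 3*x - r - 6 != e must hold; in canonical form it is 3*x != e + r + 6.
Before e := r + 2*r + 6: 3*x != 4*r + 12
Before x := k + k + 4: 6*k != 4*r
Before x := x: 6*k != 4*r
Before skip: 6*k != 4*r
Before e := 2*e - 7: 6*k != 4*r
Before skip: 6*k != 4*r
Answer: WP = 6*k != 4*r


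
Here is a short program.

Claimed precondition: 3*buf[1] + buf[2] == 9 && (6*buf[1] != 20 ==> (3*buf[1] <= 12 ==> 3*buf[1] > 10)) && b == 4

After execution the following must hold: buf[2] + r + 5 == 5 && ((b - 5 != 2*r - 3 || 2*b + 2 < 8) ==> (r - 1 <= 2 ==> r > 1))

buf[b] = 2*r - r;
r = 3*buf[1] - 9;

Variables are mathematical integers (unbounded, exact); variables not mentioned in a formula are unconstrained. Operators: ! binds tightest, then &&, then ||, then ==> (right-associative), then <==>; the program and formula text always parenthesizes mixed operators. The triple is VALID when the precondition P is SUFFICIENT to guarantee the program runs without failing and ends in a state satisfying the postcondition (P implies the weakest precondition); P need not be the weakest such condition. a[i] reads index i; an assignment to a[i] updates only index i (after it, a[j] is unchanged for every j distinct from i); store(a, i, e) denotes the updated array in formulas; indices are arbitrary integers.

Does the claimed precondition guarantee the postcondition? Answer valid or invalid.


Working backward. After the program, the postcondition buf[2] + r + 5 == 5 && ((b - 5 != 2*r - 3 || 2*b + 2 < 8) ==> (r - 1 <= 2 ==> r > 1)) must hold; in canonical form it is buf[2] + r == 0 && ((b != 2*r + 2 || 2*b < 6) ==> (r <= 3 ==> r > 1)).
Before r := 3*buf[1] - 9: 3*buf[1] + buf[2] == 9 && ((b != 6*buf[1] - 16 || 2*b < 6) ==> (3*buf[1] <= 12 ==> 3*buf[1] > 10))
Before buf[b] := 2*r - r: 3*store(buf, b, r)[1] + store(buf, b, r)[2] == 9 && ((b != 6*store(buf, b, r)[1] - 16 || 2*b < 6) ==> (3*store(buf, b, r)[1] <= 12 ==> 3*store(buf, b, r)[1] > 10))
The weakest precondition is 3*store(buf, b, r)[1] + store(buf, b, r)[2] == 9 && ((b != 6*store(buf, b, r)[1] - 16 || 2*b < 6) ==> (3*store(buf, b, r)[1] <= 12 ==> 3*store(buf, b, r)[1] > 10)).
Check whether 3*buf[1] + buf[2] == 9 && (6*buf[1] != 20 ==> (3*buf[1] <= 12 ==> 3*buf[1] > 10)) && b == 4 implies it.
Every state satisfying the precondition satisfies the weakest precondition: the implication holds.
Answer: valid


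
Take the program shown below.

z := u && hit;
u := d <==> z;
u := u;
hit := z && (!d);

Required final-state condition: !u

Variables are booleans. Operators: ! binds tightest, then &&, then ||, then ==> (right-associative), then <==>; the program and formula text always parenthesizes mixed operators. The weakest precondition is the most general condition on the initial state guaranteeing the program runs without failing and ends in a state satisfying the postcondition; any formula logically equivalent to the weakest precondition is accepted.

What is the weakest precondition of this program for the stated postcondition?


Working backward. After the program, !u must hold.
Before hit := z && (!d): !u
Before u := u: !u
Before u := d <==> z: !(d <==> z)
Before z := u && hit: !(d <==> (u && hit))
Answer: WP = !(d <==> (u && hit))


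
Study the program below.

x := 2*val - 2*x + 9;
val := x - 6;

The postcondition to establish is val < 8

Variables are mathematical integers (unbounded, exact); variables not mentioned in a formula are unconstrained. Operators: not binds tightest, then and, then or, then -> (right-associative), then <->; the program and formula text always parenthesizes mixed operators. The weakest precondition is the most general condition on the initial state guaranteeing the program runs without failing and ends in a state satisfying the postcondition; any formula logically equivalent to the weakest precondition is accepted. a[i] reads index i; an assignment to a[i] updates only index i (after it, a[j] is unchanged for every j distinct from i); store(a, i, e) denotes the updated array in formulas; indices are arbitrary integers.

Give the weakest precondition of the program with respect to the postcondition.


Working backward. After the program, val < 8 must hold.
Before val := x - 6: x < 14
Before x := 2*val - 2*x + 9: 2*val < 2*x + 5
Answer: WP = 2*val < 2*x + 5


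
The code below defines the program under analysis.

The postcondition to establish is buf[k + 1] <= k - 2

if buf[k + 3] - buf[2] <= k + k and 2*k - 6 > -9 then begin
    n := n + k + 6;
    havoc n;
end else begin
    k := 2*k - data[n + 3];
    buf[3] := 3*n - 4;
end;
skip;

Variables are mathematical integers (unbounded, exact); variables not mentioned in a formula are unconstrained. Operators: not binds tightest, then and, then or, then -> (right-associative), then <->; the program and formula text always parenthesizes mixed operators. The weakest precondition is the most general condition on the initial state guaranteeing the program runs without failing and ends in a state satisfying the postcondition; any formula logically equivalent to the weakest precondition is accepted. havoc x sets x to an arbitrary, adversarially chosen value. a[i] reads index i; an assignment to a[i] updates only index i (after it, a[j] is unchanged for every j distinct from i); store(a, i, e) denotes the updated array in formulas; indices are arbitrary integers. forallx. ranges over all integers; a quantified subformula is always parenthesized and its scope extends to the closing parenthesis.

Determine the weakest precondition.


Working backward. After the program, buf[k + 1] <= k - 2 must hold.
Before skip: buf[k + 1] <= k - 2
Then branch requires buf[k + 1] <= k - 2; else branch requires data[n + 3] + store(buf, 3, 3*n - 4)[-data[n + 3] + 2*k + 1] <= 2*k - 2.
Before the if: ((buf[k + 3] <= buf[2] + 2*k and 2*k > -3) -> buf[k + 1] <= k - 2) and ((not (buf[k + 3] <= buf[2] + 2*k and 2*k > -3)) -> data[n + 3] + store(buf, 3, 3*n - 4)[-data[n + 3] + 2*k + 1] <= 2*k - 2)
Answer: WP = ((buf[k + 3] <= buf[2] + 2*k and 2*k > -3) -> buf[k + 1] <= k - 2) and ((not (buf[k + 3] <= buf[2] + 2*k and 2*k > -3)) -> data[n + 3] + store(buf, 3, 3*n - 4)[-data[n + 3] + 2*k + 1] <= 2*k - 2)


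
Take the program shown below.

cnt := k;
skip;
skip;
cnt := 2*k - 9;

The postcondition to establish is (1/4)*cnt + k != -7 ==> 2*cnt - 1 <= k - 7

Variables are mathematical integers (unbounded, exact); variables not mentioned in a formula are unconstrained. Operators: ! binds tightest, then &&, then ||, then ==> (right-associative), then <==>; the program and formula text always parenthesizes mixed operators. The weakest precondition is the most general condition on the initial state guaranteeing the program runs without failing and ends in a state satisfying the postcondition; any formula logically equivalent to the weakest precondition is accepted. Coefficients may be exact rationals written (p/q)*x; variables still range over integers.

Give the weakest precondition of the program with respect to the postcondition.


Working backward. After the program, the postcondition (1/4)*cnt + k != -7 ==> 2*cnt - 1 <= k - 7 must hold; in canonical form it is (1/4)*cnt + k != -7 ==> 2*cnt <= k - 6.
Before cnt := 2*k - 9: (3/2)*k != -19/4 ==> 3*k <= 12
Before skip: (3/2)*k != -19/4 ==> 3*k <= 12
Before skip: (3/2)*k != -19/4 ==> 3*k <= 12
Before cnt := k: (3/2)*k != -19/4 ==> 3*k <= 12
Answer: WP = (3/2)*k != -19/4 ==> 3*k <= 12


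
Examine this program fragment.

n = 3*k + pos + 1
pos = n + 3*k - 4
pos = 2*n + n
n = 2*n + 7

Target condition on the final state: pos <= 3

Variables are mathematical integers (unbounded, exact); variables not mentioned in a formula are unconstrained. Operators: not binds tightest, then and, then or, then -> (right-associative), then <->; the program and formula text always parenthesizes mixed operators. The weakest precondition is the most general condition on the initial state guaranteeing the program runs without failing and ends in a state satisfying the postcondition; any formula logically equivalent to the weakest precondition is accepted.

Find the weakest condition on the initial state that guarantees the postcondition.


Working backward. After the program, pos <= 3 must hold.
Before n := 2*n + 7: pos <= 3
Before pos := 2*n + n: 3*n <= 3
Before pos := n + 3*k - 4: 3*n <= 3
Before n := 3*k + pos + 1: 9*k + 3*pos <= 0
Answer: WP = 9*k + 3*pos <= 0


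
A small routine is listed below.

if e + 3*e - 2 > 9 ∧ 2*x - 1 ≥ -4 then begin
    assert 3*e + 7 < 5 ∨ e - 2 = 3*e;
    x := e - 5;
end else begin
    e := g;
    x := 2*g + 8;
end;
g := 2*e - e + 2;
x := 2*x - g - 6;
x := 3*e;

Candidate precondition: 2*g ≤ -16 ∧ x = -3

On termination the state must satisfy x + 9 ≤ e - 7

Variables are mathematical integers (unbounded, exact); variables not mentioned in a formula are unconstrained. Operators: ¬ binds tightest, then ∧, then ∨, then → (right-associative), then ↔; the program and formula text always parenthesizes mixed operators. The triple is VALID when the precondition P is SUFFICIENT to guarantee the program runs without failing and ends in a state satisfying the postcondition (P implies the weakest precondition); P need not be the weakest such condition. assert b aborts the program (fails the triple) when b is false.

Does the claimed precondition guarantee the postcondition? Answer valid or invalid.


Working backward. After the program, the postcondition x + 9 ≤ e - 7 must hold; in canonical form it is x ≤ e - 16.
Before x := 3*e: 2*e ≤ -16
Before x := 2*x - g - 6: 2*e ≤ -16
Before g := 2*e - e + 2: 2*e ≤ -16
Then branch requires (3*e < -2 ∨ 2*e = -2) ∧ 2*e ≤ -16; else branch requires 2*g ≤ -16.
Before the if: ((4*e > 11 ∧ 2*x ≥ -3) → ((3*e < -2 ∨ 2*e = -2) ∧ 2*e ≤ -16)) ∧ ((¬(4*e > 11 ∧ 2*x ≥ -3)) → 2*g ≤ -16)
The weakest precondition is ((4*e > 11 ∧ 2*x ≥ -3) → ((3*e < -2 ∨ 2*e = -2) ∧ 2*e ≤ -16)) ∧ ((¬(4*e > 11 ∧ 2*x ≥ -3)) → 2*g ≤ -16).
Check whether 2*g ≤ -16 ∧ x = -3 implies it.
Every state satisfying the precondition satisfies the weakest precondition: the implication holds.
Answer: valid


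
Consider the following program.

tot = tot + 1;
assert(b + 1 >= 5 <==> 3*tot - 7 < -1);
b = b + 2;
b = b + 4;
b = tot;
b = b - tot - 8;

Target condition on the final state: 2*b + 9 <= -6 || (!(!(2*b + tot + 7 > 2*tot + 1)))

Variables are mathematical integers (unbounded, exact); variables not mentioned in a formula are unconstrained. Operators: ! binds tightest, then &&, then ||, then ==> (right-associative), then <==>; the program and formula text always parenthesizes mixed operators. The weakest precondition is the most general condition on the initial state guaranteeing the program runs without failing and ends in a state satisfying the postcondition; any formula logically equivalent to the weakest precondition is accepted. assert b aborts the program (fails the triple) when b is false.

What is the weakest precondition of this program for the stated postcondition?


Working backward. After the program, the postcondition 2*b + 9 <= -6 || (!(!(2*b + tot + 7 > 2*tot + 1))) must hold; in canonical form it is 2*b <= -15 || 2*b > tot - 6.
Before b := b - tot - 8: 2*b <= 2*tot + 1 || 2*b > 3*tot + 10
Before b := tot: true
Before b := b + 4: true
Before b := b + 2: true
Before assert b + 1 >= 5 <==> 3*tot - 7 < -1: b >= 4 <==> 3*tot < 6
Before tot := tot + 1: b >= 4 <==> 3*tot < 3
Answer: WP = b >= 4 <==> 3*tot < 3


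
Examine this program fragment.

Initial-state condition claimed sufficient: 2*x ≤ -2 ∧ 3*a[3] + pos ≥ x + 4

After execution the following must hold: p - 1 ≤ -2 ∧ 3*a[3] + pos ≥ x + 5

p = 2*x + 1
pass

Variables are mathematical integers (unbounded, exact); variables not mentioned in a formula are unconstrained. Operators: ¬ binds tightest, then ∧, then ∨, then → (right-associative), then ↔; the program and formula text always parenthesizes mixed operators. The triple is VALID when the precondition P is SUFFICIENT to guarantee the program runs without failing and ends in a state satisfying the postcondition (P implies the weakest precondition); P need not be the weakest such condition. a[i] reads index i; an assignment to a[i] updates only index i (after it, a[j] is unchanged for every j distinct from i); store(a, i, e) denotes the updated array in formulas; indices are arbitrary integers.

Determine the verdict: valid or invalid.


Working backward. After the program, the postcondition p - 1 ≤ -2 ∧ 3*a[3] + pos ≥ x + 5 must hold; in canonical form it is p ≤ -1 ∧ 3*a[3] + pos ≥ x + 5.
Before skip: p ≤ -1 ∧ 3*a[3] + pos ≥ x + 5
Before p := 2*x + 1: 2*x ≤ -2 ∧ 3*a[3] + pos ≥ x + 5
The weakest precondition is 2*x ≤ -2 ∧ 3*a[3] + pos ≥ x + 5.
Check whether 2*x ≤ -2 ∧ 3*a[3] + pos ≥ x + 4 implies it.
Countermodel: at the initial state a = {[3] = 0, elsewhere 0}, pos = 3, x = -1, the precondition holds but the weakest precondition fails.
Answer: invalid


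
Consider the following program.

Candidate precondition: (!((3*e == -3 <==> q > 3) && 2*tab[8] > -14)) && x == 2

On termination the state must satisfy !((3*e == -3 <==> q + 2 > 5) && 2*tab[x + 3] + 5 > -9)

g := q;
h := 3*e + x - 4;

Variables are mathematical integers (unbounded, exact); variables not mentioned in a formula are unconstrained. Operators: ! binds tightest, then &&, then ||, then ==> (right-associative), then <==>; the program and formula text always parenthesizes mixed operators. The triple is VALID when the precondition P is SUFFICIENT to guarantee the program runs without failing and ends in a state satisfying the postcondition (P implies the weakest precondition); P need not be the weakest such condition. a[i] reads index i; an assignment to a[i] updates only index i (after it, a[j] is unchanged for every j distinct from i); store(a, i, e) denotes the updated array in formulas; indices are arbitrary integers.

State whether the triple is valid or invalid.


Working backward. After the program, the postcondition !((3*e == -3 <==> q + 2 > 5) && 2*tab[x + 3] + 5 > -9) must hold; in canonical form it is !((3*e == -3 <==> q > 3) && 2*tab[x + 3] > -14).
Before h := 3*e + x - 4: !((3*e == -3 <==> q > 3) && 2*tab[x + 3] > -14)
Before g := q: !((3*e == -3 <==> q > 3) && 2*tab[x + 3] > -14)
The weakest precondition is !((3*e == -3 <==> q > 3) && 2*tab[x + 3] > -14).
Check whether (!((3*e == -3 <==> q > 3) && 2*tab[8] > -14)) && x == 2 implies it.
Countermodel: at the initial state e = 0, q = 3, tab = {[5] = 0, [8] = -7, elsewhere -7}, x = 2, the precondition holds but the weakest precondition fails.
Answer: invalid


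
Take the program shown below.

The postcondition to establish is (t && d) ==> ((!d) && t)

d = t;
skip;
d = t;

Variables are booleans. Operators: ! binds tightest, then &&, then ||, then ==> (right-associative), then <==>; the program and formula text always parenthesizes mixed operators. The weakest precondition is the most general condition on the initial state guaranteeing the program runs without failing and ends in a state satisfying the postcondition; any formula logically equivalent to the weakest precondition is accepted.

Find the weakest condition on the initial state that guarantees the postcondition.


Working backward. After the program, (t && d) ==> ((!d) && t) must hold.
Before d := t: !t
Before skip: !t
Before d := t: !t
Answer: WP = !t


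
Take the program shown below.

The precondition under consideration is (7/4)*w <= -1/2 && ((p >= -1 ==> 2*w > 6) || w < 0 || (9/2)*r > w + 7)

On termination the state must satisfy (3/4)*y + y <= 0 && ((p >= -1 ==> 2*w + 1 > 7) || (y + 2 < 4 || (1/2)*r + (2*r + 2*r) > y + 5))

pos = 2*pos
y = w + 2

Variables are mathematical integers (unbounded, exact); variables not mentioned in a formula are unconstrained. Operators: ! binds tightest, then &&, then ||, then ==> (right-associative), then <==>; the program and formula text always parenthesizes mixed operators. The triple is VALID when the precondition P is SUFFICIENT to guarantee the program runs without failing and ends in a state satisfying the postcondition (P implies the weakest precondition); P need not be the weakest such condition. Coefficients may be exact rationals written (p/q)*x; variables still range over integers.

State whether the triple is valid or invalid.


Working backward. After the program, the postcondition (3/4)*y + y <= 0 && ((p >= -1 ==> 2*w + 1 > 7) || (y + 2 < 4 || (1/2)*r + (2*r + 2*r) > y + 5)) must hold; in canonical form it is (7/4)*y <= 0 && ((p >= -1 ==> 2*w > 6) || y < 2 || (9/2)*r > y + 5).
Before y := w + 2: (7/4)*w <= -7/2 && ((p >= -1 ==> 2*w > 6) || w < 0 || (9/2)*r > w + 7)
Before pos := 2*pos: (7/4)*w <= -7/2 && ((p >= -1 ==> 2*w > 6) || w < 0 || (9/2)*r > w + 7)
The weakest precondition is (7/4)*w <= -7/2 && ((p >= -1 ==> 2*w > 6) || w < 0 || (9/2)*r > w + 7).
Check whether (7/4)*w <= -1/2 && ((p >= -1 ==> 2*w > 6) || w < 0 || (9/2)*r > w + 7) implies it.
Countermodel: at the initial state p = 0, r = 0, w = -1, the precondition holds but the weakest precondition fails.
Answer: invalid


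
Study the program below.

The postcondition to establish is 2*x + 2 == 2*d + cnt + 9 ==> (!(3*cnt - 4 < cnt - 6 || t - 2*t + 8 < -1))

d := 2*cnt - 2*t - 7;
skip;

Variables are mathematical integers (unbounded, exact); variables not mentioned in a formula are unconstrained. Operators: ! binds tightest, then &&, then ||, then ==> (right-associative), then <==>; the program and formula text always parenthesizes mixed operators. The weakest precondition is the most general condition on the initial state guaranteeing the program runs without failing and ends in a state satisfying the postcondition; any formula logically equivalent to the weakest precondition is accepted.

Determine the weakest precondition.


Working backward. After the program, the postcondition 2*x + 2 == 2*d + cnt + 9 ==> (!(3*cnt - 4 < cnt - 6 || t - 2*t + 8 < -1)) must hold; in canonical form it is 2*x == cnt + 2*d + 7 ==> (!(2*cnt < -2 || t > 9)).
Before skip: 2*x == cnt + 2*d + 7 ==> (!(2*cnt < -2 || t > 9))
Before d := 2*cnt - 2*t - 7: 4*t + 2*x == 5*cnt - 7 ==> (!(2*cnt < -2 || t > 9))
Answer: WP = 4*t + 2*x == 5*cnt - 7 ==> (!(2*cnt < -2 || t > 9))


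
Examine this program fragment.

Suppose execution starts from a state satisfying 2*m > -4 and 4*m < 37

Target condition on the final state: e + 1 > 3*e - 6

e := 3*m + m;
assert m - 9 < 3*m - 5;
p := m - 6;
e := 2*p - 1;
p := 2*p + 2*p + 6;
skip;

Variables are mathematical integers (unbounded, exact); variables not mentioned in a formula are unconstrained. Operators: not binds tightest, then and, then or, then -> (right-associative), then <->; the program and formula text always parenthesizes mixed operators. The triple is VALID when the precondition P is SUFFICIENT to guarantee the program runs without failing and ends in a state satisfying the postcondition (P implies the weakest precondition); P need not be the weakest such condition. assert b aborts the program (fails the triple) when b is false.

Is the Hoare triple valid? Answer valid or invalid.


Working backward. After the program, the postcondition e + 1 > 3*e - 6 must hold; in canonical form it is 2*e < 7.
Before skip: 2*e < 7
Before p := 2*p + 2*p + 6: 2*e < 7
Before e := 2*p - 1: 4*p < 9
Before p := m - 6: 4*m < 33
Before assert m - 9 < 3*m - 5: 2*m > -4 and 4*m < 33
Before e := 3*m + m: 2*m > -4 and 4*m < 33
The weakest precondition is 2*m > -4 and 4*m < 33.
Check whether 2*m > -4 and 4*m < 37 implies it.
Countermodel: at the initial state m = 9, the precondition holds but the weakest precondition fails.
Answer: invalid


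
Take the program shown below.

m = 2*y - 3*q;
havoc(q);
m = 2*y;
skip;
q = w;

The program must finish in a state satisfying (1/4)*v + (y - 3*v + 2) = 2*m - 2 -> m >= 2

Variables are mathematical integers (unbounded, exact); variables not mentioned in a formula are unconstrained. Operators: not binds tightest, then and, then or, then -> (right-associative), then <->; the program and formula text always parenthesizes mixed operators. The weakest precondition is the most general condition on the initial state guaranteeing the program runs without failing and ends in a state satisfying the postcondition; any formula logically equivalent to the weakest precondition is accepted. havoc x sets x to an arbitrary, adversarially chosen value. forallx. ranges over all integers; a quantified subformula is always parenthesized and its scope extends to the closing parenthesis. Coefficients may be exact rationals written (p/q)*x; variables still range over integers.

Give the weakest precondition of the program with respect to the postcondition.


Working backward. After the program, the postcondition (1/4)*v + (y - 3*v + 2) = 2*m - 2 -> m >= 2 must hold; in canonical form it is y = 2*m + (11/4)*v - 4 -> m >= 2.
Before q := w: y = 2*m + (11/4)*v - 4 -> m >= 2
Before skip: y = 2*m + (11/4)*v - 4 -> m >= 2
Before m := 2*y: (11/4)*v + 3*y = 4 -> 2*y >= 2
Before havoc q: (11/4)*v + 3*y = 4 -> 2*y >= 2
Before m := 2*y - 3*q: (11/4)*v + 3*y = 4 -> 2*y >= 2
Answer: WP = (11/4)*v + 3*y = 4 -> 2*y >= 2


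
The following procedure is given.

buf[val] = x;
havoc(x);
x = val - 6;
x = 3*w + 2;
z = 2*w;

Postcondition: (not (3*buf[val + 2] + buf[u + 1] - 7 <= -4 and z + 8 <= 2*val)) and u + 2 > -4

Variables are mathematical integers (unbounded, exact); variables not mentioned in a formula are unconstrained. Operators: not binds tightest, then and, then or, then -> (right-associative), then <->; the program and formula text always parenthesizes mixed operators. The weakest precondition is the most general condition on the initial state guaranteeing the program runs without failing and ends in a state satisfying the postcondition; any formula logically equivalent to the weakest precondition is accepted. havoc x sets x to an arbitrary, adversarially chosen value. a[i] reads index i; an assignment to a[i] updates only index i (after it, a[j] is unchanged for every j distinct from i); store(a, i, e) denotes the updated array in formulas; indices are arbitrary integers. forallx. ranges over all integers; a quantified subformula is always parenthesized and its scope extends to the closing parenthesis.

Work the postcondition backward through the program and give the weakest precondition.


Working backward. After the program, the postcondition (not (3*buf[val + 2] + buf[u + 1] - 7 <= -4 and z + 8 <= 2*val)) and u + 2 > -4 must hold; in canonical form it is (not (buf[u + 1] + 3*buf[val + 2] <= 3 and z <= 2*val - 8)) and u > -6.
Before z := 2*w: (not (buf[u + 1] + 3*buf[val + 2] <= 3 and 2*w <= 2*val - 8)) and u > -6
Before x := 3*w + 2: (not (buf[u + 1] + 3*buf[val + 2] <= 3 and 2*w <= 2*val - 8)) and u > -6
Before x := val - 6: (not (buf[u + 1] + 3*buf[val + 2] <= 3 and 2*w <= 2*val - 8)) and u > -6
Before havoc x: (not (buf[u + 1] + 3*buf[val + 2] <= 3 and 2*w <= 2*val - 8)) and u > -6
Before buf[val] := x: (not (store(buf, val, x)[u + 1] + 3*store(buf, val, x)[val + 2] <= 3 and 2*w <= 2*val - 8)) and u > -6
Answer: WP = (not (store(buf, val, x)[u + 1] + 3*store(buf, val, x)[val + 2] <= 3 and 2*w <= 2*val - 8)) and u > -6


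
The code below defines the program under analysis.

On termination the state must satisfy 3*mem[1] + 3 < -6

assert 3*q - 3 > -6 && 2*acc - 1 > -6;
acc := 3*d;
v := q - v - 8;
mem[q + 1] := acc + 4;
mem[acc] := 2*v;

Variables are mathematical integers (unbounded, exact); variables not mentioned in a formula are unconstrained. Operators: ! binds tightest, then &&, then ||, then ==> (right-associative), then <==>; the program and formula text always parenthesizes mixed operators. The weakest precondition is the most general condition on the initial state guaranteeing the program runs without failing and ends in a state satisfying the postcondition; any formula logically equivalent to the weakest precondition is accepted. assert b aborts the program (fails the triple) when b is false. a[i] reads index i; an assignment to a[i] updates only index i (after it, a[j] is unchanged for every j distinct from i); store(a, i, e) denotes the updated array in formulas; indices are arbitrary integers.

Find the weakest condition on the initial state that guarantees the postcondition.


Working backward. After the program, the postcondition 3*mem[1] + 3 < -6 must hold; in canonical form it is 3*mem[1] < -9.
Before mem[acc] := 2*v: 3*store(mem, acc, 2*v)[1] < -9
Before mem[q + 1] := acc + 4: 3*store(store(mem, q + 1, acc + 4), acc, 2*v)[1] < -9
Before v := q - v - 8: 3*store(store(mem, q + 1, acc + 4), acc, 2*q - 2*v - 16)[1] < -9
Before acc := 3*d: 3*store(store(mem, q + 1, 3*d + 4), 3*d, 2*q - 2*v - 16)[1] < -9
Before assert 3*q - 3 > -6 && 2*acc - 1 > -6: 3*q > -3 && 2*acc > -5 && 3*store(store(mem, q + 1, 3*d + 4), 3*d, 2*q - 2*v - 16)[1] < -9
Answer: WP = 3*q > -3 && 2*acc > -5 && 3*store(store(mem, q + 1, 3*d + 4), 3*d, 2*q - 2*v - 16)[1] < -9


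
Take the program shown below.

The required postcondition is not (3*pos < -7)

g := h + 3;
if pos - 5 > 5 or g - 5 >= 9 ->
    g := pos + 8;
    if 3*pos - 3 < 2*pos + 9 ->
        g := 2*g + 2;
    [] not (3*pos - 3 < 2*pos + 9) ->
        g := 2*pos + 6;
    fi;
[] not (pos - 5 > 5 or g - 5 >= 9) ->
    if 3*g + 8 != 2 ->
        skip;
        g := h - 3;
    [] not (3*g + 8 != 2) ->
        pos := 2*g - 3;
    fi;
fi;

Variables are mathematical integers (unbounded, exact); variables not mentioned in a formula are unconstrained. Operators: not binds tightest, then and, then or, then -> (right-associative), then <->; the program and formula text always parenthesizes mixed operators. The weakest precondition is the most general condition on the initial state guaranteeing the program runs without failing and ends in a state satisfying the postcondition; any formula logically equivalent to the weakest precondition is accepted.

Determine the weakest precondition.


Working backward. After the program, not (3*pos < -7) must hold.
Then branch requires (pos < 12 -> (not (3*pos < -7))) and ((not (pos < 12)) -> (not (3*pos < -7))); else branch requires (3*g != -6 -> (not (3*pos < -7))) and ((not (3*g != -6)) -> (not (6*g < 2))).
Before the if: ((pos > 10 or g >= 14) -> ((pos < 12 -> (not (3*pos < -7))) and ((not (pos < 12)) -> (not (3*pos < -7))))) and ((not (pos > 10 or g >= 14)) -> ((3*g != -6 -> (not (3*pos < -7))) and ((not (3*g != -6)) -> (not (6*g < 2)))))
Before g := h + 3: ((pos > 10 or h >= 11) -> ((pos < 12 -> (not (3*pos < -7))) and ((not (pos < 12)) -> (not (3*pos < -7))))) and ((not (pos > 10 or h >= 11)) -> ((3*h != -15 -> (not (3*pos < -7))) and ((not (3*h != -15)) -> (not (6*h < -16)))))
Answer: WP = ((pos > 10 or h >= 11) -> ((pos < 12 -> (not (3*pos < -7))) and ((not (pos < 12)) -> (not (3*pos < -7))))) and ((not (pos > 10 or h >= 11)) -> ((3*h != -15 -> (not (3*pos < -7))) and ((not (3*h != -15)) -> (not (6*h < -16)))))


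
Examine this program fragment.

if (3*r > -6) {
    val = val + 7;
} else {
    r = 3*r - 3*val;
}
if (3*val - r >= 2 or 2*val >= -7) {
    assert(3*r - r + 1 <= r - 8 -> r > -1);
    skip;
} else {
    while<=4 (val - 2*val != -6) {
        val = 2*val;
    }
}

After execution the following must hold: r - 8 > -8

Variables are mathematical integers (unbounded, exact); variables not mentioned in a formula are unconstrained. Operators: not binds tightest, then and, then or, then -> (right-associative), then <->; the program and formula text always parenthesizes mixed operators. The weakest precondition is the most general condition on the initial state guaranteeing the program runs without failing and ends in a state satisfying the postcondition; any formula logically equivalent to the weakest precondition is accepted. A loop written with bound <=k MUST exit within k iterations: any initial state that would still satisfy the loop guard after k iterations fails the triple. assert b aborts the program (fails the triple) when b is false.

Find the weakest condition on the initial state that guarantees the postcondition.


Working backward. After the program, the postcondition r - 8 > -8 must hold; in canonical form it is r > 0.
Then branch requires (r <= -9 -> r > -1) and r > 0; else branch requires (val != 6 -> ((2*val != 6 -> ((4*val != 6 -> ((8*val != 6 -> ((not (16*val != 6)) and r > 0)) and ((not (8*val != 6)) -> r > 0))) and ((not (4*val != 6)) -> r > 0))) and ((not (2*val != 6)) -> r > 0))) and ((not (val != 6)) -> r > 0).
Before the if: ((3*val >= r + 2 or 2*val >= -7) -> ((r <= -9 -> r > -1) and r > 0)) and ((not (3*val >= r + 2 or 2*val >= -7)) -> ((val != 6 -> ((2*val != 6 -> ((4*val != 6 -> ((8*val != 6 -> ((not (16*val != 6)) and r > 0)) and ((not (8*val != 6)) -> r > 0))) and ((not (4*val != 6)) -> r > 0))) and ((not (2*val != 6)) -> r > 0))) and ((not (val != 6)) -> r > 0)))
Then branch requires ((3*val >= r - 19 or 2*val >= -21) -> ((r <= -9 -> r > -1) and r > 0)) and ((not (3*val >= r - 19 or 2*val >= -21)) -> ((val != -1 -> ((2*val != -8 -> ((4*val != -22 -> ((8*val != -50 -> ((not (16*val != -106)) and r > 0)) and ((not (8*val != -50)) -> r > 0))) and ((not (4*val != -22)) -> r > 0))) and ((not (2*val != -8)) -> r > 0))) and ((not (val != -1)) -> r > 0))); else branch requires ((6*val >= 3*r + 2 or 2*val >= -7) -> ((3*r <= 3*val - 9 -> 3*r > 3*val - 1) and 3*r > 3*val)) and ((not (6*val >= 3*r + 2 or 2*val >= -7)) -> ((val != 6 -> ((2*val != 6 -> ((4*val != 6 -> ((8*val != 6 -> ((not (16*val != 6)) and 3*r > 3*val)) and ((not (8*val != 6)) -> 3*r > 3*val))) and ((not (4*val != 6)) -> 3*r > 3*val))) and ((not (2*val != 6)) -> 3*r > 3*val))) and ((not (val != 6)) -> 3*r > 3*val))).
Before the if: (3*r > -6 -> (((3*val >= r - 19 or 2*val >= -21) -> ((r <= -9 -> r > -1) and r > 0)) and ((not (3*val >= r - 19 or 2*val >= -21)) -> ((val != -1 -> ((2*val != -8 -> ((4*val != -22 -> ((8*val != -50 -> ((not (16*val != -106)) and r > 0)) and ((not (8*val != -50)) -> r > 0))) and ((not (4*val != -22)) -> r > 0))) and ((not (2*val != -8)) -> r > 0))) and ((not (val != -1)) -> r > 0))))) and ((not (3*r > -6)) -> (((6*val >= 3*r + 2 or 2*val >= -7) -> ((3*r <= 3*val - 9 -> 3*r > 3*val - 1) and 3*r > 3*val)) and ((not (6*val >= 3*r + 2 or 2*val >= -7)) -> ((val != 6 -> ((2*val != 6 -> ((4*val != 6 -> ((8*val != 6 -> ((not (16*val != 6)) and 3*r > 3*val)) and ((not (8*val != 6)) -> 3*r > 3*val))) and ((not (4*val != 6)) -> 3*r > 3*val))) and ((not (2*val != 6)) -> 3*r > 3*val))) and ((not (val != 6)) -> 3*r > 3*val)))))
Answer: WP = (3*r > -6 -> (((3*val >= r - 19 or 2*val >= -21) -> ((r <= -9 -> r > -1) and r > 0)) and ((not (3*val >= r - 19 or 2*val >= -21)) -> ((val != -1 -> ((2*val != -8 -> ((4*val != -22 -> ((8*val != -50 -> ((not (16*val != -106)) and r > 0)) and ((not (8*val != -50)) -> r > 0))) and ((not (4*val != -22)) -> r > 0))) and ((not (2*val != -8)) -> r > 0))) and ((not (val != -1)) -> r > 0))))) and ((not (3*r > -6)) -> (((6*val >= 3*r + 2 or 2*val >= -7) -> ((3*r <= 3*val - 9 -> 3*r > 3*val - 1) and 3*r > 3*val)) and ((not (6*val >= 3*r + 2 or 2*val >= -7)) -> ((val != 6 -> ((2*val != 6 -> ((4*val != 6 -> ((8*val != 6 -> ((not (16*val != 6)) and 3*r > 3*val)) and ((not (8*val != 6)) -> 3*r > 3*val))) and ((not (4*val != 6)) -> 3*r > 3*val))) and ((not (2*val != 6)) -> 3*r > 3*val))) and ((not (val != 6)) -> 3*r > 3*val)))))
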